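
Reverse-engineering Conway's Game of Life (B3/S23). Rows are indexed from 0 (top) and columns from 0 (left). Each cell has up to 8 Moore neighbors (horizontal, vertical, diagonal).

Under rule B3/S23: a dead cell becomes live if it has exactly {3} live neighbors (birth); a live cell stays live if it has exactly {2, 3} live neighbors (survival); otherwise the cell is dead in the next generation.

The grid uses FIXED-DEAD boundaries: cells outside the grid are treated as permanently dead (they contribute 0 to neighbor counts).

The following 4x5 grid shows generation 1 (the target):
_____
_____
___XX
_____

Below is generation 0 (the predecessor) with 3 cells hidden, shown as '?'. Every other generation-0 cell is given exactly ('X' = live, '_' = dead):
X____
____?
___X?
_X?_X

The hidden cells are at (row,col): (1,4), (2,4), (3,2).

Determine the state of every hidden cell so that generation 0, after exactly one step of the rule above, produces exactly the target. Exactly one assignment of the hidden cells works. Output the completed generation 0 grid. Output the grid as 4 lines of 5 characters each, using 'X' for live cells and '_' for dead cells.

Answer: X____
____X
___X_
_X__X

Derivation:
Hidden generation-0 cells (in order): (1,4), (2,4), (3,2).
A hidden cell only influences target cells in its own 3x3 neighborhood. Try each of the 2^3 = 8 assignments, step the completed generation 0 forward once under B3/S23, and compare with the target:
  (1,4)=_ (2,4)=_ (3,2)=_ -> step gives (2,3)='_' but target has 'X' -> reject
  (1,4)=_ (2,4)=_ (3,2)=X -> step gives (2,2)='X' but target has '_' -> reject
  (1,4)=_ (2,4)=X (3,2)=_ -> step gives (3,3)='X' but target has '_' -> reject
  (1,4)=_ (2,4)=X (3,2)=X -> step gives (2,2)='X' but target has '_' -> reject
  (1,4)=X (2,4)=_ (3,2)=_ -> step reproduces the target at every cell -> ACCEPT
  (1,4)=X (2,4)=_ (3,2)=X -> step gives (2,2)='X' but target has '_' -> reject
  (1,4)=X (2,4)=X (3,2)=_ -> step gives (1,3)='X' but target has '_' -> reject
  (1,4)=X (2,4)=X (3,2)=X -> step gives (1,3)='X' but target has '_' -> reject
Unique solution: (1,4)=live, (2,4)=dead, (3,2)=dead.
Check: live-neighbor counts of every cell in the completed generation 0:
01011
11121
11223
10221
Applying B3/S23 to generation 0 with these counts gives:
_____
_____
___XX
_____
which matches the target exactly.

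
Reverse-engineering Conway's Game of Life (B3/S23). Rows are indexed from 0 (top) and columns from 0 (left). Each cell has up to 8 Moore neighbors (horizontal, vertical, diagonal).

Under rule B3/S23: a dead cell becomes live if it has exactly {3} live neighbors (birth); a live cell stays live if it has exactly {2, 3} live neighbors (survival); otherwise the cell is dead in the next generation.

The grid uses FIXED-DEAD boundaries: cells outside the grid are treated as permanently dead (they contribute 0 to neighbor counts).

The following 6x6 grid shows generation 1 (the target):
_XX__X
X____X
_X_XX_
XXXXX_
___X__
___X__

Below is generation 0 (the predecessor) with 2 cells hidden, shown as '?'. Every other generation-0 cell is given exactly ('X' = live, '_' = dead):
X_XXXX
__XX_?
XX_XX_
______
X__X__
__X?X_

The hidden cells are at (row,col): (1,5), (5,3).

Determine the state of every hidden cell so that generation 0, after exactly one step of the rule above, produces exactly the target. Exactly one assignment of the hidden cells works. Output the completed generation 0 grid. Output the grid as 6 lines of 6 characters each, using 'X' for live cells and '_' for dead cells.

Answer: X_XXXX
__XX_X
XX_XX_
______
X__X__
__X_X_

Derivation:
Hidden generation-0 cells (in order): (1,5), (5,3).
A hidden cell only influences target cells in its own 3x3 neighborhood. Try each of the 2^2 = 4 assignments, step the completed generation 0 forward once under B3/S23, and compare with the target:
  (1,5)=_ (5,3)=_ -> step gives (0,4)='X' but target has '_' -> reject
  (1,5)=_ (5,3)=X -> step gives (0,4)='X' but target has '_' -> reject
  (1,5)=X (5,3)=_ -> step reproduces the target at every cell -> ACCEPT
  (1,5)=X (5,3)=X -> step gives (4,2)='X' but target has '_' -> reject
Unique solution: (1,5)=live, (5,3)=dead.
Check: live-neighbor counts of every cell in the completed generation 0:
033442
355673
124332
333331
022221
121311
Applying B3/S23 to generation 0 with these counts gives:
_XX__X
X____X
_X_XX_
XXXXX_
___X__
___X__
which matches the target exactly.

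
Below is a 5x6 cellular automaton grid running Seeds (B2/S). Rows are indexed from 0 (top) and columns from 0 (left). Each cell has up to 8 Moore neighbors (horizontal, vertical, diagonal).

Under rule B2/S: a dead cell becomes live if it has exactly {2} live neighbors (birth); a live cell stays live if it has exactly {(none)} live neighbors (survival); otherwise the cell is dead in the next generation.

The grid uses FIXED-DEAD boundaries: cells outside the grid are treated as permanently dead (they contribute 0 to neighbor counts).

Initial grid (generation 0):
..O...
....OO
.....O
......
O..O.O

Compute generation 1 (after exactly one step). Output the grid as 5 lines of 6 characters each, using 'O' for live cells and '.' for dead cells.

Simulating step by step:
Generation 0 (given above): 7 live cells
Generation 1: 6 live cells
(generation 1 grid is the final answer)

Answer: ...OOO
...O..
......
.....O
....O.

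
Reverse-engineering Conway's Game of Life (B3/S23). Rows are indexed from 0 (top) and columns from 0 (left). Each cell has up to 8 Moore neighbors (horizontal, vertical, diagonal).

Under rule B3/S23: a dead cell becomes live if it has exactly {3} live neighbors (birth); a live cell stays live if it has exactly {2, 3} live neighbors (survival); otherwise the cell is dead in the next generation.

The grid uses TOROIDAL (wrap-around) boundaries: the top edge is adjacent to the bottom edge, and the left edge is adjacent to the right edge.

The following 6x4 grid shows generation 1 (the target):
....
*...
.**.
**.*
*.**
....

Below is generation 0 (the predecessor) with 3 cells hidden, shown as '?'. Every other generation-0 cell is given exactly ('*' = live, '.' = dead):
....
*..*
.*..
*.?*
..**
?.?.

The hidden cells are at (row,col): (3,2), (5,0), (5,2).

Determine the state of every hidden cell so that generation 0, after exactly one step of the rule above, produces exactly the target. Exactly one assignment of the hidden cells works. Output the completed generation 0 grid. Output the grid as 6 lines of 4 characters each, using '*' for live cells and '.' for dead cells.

Hidden generation-0 cells (in order): (3,2), (5,0), (5,2).
A hidden cell only influences target cells in its own 3x3 neighborhood. Try each of the 2^3 = 8 assignments, step the completed generation 0 forward once under B3/S23, and compare with the target:
  (3,2)=. (5,0)=. (5,2)=. -> step reproduces the target at every cell -> ACCEPT
  (3,2)=. (5,0)=. (5,2)=* -> step gives (0,3)='*' but target has '.' -> reject
  (3,2)=. (5,0)=* (5,2)=. -> step gives (0,0)='*' but target has '.' -> reject
  (3,2)=. (5,0)=* (5,2)=* -> step gives (0,0)='*' but target has '.' -> reject
  (3,2)=* (5,0)=. (5,2)=. -> step gives (2,2)='.' but target has '*' -> reject
  (3,2)=* (5,0)=. (5,2)=* -> step gives (0,3)='*' but target has '.' -> reject
  (3,2)=* (5,0)=* (5,2)=. -> step gives (0,0)='*' but target has '.' -> reject
  (3,2)=* (5,0)=* (5,2)=* -> step gives (0,0)='*' but target has '.' -> reject
Unique solution: (3,2)=dead, (5,0)=dead, (5,2)=dead.
Check: live-neighbor counts of every cell in the completed generation 0:
2112
2221
5234
3343
3223
1122
Applying B3/S23 to generation 0 with these counts gives:
....
*...
.**.
**.*
*.**
....
which matches the target exactly.

Answer: ....
*..*
.*..
*..*
..**
....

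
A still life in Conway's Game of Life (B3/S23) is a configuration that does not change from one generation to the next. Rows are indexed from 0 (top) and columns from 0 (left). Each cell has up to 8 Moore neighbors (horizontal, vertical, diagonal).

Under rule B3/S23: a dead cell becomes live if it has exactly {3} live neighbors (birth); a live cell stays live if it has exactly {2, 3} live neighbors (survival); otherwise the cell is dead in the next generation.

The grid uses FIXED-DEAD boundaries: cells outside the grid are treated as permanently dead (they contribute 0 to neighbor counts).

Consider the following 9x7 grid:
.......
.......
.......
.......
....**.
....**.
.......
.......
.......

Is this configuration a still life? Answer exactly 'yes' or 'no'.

Compute generation 1 and compare to generation 0 (given above):
Generation 1:
.......
.......
.......
.......
....**.
....**.
.......
.......
.......
The grids are IDENTICAL -> still life.

Answer: yes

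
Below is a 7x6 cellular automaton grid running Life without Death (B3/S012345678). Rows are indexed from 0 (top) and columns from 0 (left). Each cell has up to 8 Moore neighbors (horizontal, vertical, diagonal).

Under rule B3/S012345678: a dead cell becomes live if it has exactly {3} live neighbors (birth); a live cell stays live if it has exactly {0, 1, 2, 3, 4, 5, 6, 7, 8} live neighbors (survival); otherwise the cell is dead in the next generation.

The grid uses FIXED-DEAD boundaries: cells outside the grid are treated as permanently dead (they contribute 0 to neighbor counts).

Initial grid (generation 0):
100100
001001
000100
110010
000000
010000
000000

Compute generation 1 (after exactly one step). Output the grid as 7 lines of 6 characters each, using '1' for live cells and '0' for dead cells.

Simulating step by step:
Generation 0 (given above): 9 live cells
Generation 1: 16 live cells
(generation 1 grid is the final answer)

Answer: 100100
001111
011110
110010
110000
010000
000000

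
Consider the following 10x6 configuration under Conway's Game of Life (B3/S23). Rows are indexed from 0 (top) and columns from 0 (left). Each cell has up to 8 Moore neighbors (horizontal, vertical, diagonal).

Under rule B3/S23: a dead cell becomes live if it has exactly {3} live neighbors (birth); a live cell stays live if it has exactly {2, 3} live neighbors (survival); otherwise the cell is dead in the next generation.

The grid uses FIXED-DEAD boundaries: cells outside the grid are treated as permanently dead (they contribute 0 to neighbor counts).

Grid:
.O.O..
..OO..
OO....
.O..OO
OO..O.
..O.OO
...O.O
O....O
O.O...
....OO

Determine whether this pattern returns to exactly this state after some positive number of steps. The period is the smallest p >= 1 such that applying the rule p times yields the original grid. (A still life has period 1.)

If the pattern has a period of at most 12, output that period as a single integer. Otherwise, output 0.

Answer: 0

Derivation:
Simulating and comparing each generation to the original:
Gen 0 (original, given above): 23 live cells
Gen 1: 23 live cells, differs from original
Gen 2: 21 live cells, differs from original
Gen 3: 19 live cells, differs from original
Gen 4: 15 live cells, differs from original
Gen 5: 12 live cells, differs from original
Gen 6: 10 live cells, differs from original
Gen 7: 8 live cells, differs from original
Gen 8: 8 live cells, differs from original
Gen 9: 9 live cells, differs from original
Gen 10: 9 live cells, differs from original
Gen 11: 11 live cells, differs from original
Gen 12: 12 live cells, differs from original
No period found within 12 steps.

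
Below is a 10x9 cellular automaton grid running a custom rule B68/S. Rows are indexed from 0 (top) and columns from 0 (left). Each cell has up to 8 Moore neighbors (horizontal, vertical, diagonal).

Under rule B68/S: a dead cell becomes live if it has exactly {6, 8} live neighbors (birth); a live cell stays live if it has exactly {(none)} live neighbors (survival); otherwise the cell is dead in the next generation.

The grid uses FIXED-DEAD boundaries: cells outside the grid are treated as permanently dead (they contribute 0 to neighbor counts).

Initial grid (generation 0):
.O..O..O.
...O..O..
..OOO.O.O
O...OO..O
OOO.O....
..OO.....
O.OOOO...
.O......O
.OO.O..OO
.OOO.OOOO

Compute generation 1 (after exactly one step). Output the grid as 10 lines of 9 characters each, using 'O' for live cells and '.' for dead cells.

Simulating step by step:
Generation 0 (given above): 39 live cells
Generation 1: 2 live cells
(generation 1 grid is the final answer)

Answer: .........
.........
.........
...O.....
.........
.O.......
.........
.........
.........
.........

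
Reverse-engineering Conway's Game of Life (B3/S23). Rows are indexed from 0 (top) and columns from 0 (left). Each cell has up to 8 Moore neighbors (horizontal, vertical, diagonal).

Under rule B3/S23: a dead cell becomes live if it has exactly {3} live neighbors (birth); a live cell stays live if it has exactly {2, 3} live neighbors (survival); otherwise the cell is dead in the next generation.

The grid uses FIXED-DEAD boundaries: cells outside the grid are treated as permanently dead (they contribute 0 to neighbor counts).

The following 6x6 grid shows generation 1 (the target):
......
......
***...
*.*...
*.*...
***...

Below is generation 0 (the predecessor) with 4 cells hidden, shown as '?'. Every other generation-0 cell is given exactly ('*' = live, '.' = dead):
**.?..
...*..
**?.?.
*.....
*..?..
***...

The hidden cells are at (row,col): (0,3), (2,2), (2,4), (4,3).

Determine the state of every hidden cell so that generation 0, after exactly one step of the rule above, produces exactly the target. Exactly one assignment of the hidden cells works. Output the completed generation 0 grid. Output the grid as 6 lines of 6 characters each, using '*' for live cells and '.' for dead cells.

Hidden generation-0 cells (in order): (0,3), (2,2), (2,4), (4,3).
A hidden cell only influences target cells in its own 3x3 neighborhood. Try each of the 2^4 = 16 assignments, step the completed generation 0 forward once under B3/S23, and compare with the target:
  (0,3)=. (2,2)=. (2,4)=. (4,3)=. -> step gives (1,2)='*' but target has '.' -> reject
  (0,3)=. (2,2)=. (2,4)=. (4,3)=* -> step gives (1,2)='*' but target has '.' -> reject
  (0,3)=. (2,2)=. (2,4)=* (4,3)=. -> step gives (1,2)='*' but target has '.' -> reject
  (0,3)=. (2,2)=. (2,4)=* (4,3)=* -> step gives (1,2)='*' but target has '.' -> reject
  (0,3)=. (2,2)=* (2,4)=. (4,3)=. -> step gives (3,2)='.' but target has '*' -> reject
  (0,3)=. (2,2)=* (2,4)=. (4,3)=* -> step reproduces the target at every cell -> ACCEPT
  (0,3)=. (2,2)=* (2,4)=* (4,3)=. -> step gives (1,3)='*' but target has '.' -> reject
  (0,3)=. (2,2)=* (2,4)=* (4,3)=* -> step gives (1,3)='*' but target has '.' -> reject
  (0,3)=* (2,2)=. (2,4)=. (4,3)=. -> step gives (0,2)='*' but target has '.' -> reject
  (0,3)=* (2,2)=. (2,4)=. (4,3)=* -> step gives (0,2)='*' but target has '.' -> reject
  (0,3)=* (2,2)=. (2,4)=* (4,3)=. -> step gives (0,2)='*' but target has '.' -> reject
  (0,3)=* (2,2)=. (2,4)=* (4,3)=* -> step gives (0,2)='*' but target has '.' -> reject
  (0,3)=* (2,2)=* (2,4)=. (4,3)=. -> step gives (0,2)='*' but target has '.' -> reject
  (0,3)=* (2,2)=* (2,4)=. (4,3)=* -> step gives (0,2)='*' but target has '.' -> reject
  (0,3)=* (2,2)=* (2,4)=* (4,3)=. -> step gives (0,2)='*' but target has '.' -> reject
  (0,3)=* (2,2)=* (2,4)=* (4,3)=* -> step gives (0,2)='*' but target has '.' -> reject
Unique solution: (0,3)=dead, (2,2)=live, (2,4)=dead, (4,3)=live.
Check: live-neighbor counts of every cell in the completed generation 0:
112110
454110
232210
353210
353110
232210
Applying B3/S23 to generation 0 with these counts gives:
......
......
***...
*.*...
*.*...
***...
which matches the target exactly.

Answer: **....
...*..
***...
*.....
*..*..
***...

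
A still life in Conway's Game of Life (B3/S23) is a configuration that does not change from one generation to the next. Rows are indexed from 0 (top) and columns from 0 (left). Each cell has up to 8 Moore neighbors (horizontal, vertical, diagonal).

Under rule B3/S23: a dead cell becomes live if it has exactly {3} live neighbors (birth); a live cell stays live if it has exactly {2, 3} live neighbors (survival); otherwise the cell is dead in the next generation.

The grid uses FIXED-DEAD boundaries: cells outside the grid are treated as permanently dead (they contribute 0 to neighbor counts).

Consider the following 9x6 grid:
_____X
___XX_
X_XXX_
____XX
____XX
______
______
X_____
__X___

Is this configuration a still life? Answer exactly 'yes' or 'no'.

Compute generation 1 and compare to generation 0 (given above):
Generation 1:
____X_
__X__X
__X___
______
____XX
______
______
______
______
Cell (0,4) differs: gen0=0 vs gen1=1 -> NOT a still life.

Answer: no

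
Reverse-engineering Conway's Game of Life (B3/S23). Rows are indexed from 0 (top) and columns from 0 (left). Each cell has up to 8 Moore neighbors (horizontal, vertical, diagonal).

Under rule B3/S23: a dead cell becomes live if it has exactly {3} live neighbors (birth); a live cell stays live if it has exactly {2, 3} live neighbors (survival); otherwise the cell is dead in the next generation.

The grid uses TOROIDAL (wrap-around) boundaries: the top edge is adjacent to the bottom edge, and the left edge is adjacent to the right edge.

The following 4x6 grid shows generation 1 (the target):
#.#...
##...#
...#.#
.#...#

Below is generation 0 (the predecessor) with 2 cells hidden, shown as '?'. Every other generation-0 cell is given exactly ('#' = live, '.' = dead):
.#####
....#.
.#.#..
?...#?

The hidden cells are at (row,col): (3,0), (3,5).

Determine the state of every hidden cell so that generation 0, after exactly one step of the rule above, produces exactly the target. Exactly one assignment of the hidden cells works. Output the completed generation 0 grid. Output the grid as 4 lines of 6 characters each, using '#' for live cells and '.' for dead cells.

Answer: .#####
....#.
.#.#..
....##

Derivation:
Hidden generation-0 cells (in order): (3,0), (3,5).
A hidden cell only influences target cells in its own 3x3 neighborhood. Try each of the 2^2 = 4 assignments, step the completed generation 0 forward once under B3/S23, and compare with the target:
  (3,0)=. (3,5)=. -> step gives (0,0)='.' but target has '#' -> reject
  (3,0)=. (3,5)=# -> step reproduces the target at every cell -> ACCEPT
  (3,0)=# (3,5)=. -> step gives (0,1)='#' but target has '.' -> reject
  (3,0)=# (3,5)=# -> step gives (0,0)='.' but target has '#' -> reject
Unique solution: (3,0)=dead, (3,5)=live.
Check: live-neighbor counts of every cell in the completed generation 0:
312454
335543
202243
435553
Applying B3/S23 to generation 0 with these counts gives:
#.#...
##...#
...#.#
.#...#
which matches the target exactly.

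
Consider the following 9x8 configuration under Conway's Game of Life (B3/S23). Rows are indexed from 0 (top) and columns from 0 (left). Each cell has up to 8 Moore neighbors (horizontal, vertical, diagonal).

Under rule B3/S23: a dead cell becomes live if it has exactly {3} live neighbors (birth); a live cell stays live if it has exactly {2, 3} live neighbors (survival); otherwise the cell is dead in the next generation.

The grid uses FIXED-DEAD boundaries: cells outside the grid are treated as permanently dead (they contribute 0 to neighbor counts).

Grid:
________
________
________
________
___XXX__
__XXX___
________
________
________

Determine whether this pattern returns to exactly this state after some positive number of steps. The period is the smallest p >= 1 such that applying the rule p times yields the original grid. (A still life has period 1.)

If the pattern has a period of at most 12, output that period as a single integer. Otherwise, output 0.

Answer: 2

Derivation:
Simulating and comparing each generation to the original:
Gen 0 (original, given above): 6 live cells
Gen 1: 6 live cells, differs from original
Gen 2: 6 live cells, MATCHES original -> period = 2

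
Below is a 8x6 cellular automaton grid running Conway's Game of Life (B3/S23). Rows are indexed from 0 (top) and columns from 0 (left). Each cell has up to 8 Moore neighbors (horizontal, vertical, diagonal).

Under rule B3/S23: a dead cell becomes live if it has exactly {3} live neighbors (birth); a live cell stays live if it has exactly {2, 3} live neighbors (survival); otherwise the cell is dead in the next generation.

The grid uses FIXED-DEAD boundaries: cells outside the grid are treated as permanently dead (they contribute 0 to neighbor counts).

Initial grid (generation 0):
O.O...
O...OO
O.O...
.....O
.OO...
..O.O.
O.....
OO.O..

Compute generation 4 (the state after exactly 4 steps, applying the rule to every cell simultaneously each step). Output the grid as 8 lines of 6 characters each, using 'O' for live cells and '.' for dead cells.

Answer: ......
OO..OO
OO.OOO
....OO
......
......
O.OO..
O.OO..

Derivation:
Simulating step by step:
Generation 0 (given above): 16 live cells
Generation 1: 17 live cells
.O....
O..O..
.O..OO
..O...
.OOO..
..OO..
O.OO..
OO....
Generation 2: 16 live cells
......
OOO.O.
.OOOO.
....O.
.O....
....O.
O..O..
OOO...
Generation 3: 14 live cells
.O....
O...O.
O...OO
.O..O.
......
......
O.OO..
OOO...
Generation 4: 17 live cells
(generation 4 grid is the final answer)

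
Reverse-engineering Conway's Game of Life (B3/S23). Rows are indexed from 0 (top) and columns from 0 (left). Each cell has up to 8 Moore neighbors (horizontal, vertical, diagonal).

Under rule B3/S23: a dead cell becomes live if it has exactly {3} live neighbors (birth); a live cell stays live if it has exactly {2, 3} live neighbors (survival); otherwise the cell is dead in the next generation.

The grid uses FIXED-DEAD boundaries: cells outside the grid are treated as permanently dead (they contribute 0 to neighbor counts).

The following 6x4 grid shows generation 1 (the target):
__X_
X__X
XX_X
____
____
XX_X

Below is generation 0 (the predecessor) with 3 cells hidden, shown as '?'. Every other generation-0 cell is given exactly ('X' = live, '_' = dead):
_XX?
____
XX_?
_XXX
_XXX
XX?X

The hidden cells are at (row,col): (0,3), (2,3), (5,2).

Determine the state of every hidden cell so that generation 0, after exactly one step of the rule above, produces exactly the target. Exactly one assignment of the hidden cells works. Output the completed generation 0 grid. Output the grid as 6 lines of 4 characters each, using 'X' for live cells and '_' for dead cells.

Answer: _XXX
____
XX_X
_XXX
_XXX
XX_X

Derivation:
Hidden generation-0 cells (in order): (0,3), (2,3), (5,2).
A hidden cell only influences target cells in its own 3x3 neighborhood. Try each of the 2^3 = 8 assignments, step the completed generation 0 forward once under B3/S23, and compare with the target:
  (0,3)=_ (2,3)=_ (5,2)=_ -> step gives (0,2)='_' but target has 'X' -> reject
  (0,3)=_ (2,3)=_ (5,2)=X -> step gives (0,2)='_' but target has 'X' -> reject
  (0,3)=_ (2,3)=X (5,2)=_ -> step gives (0,2)='_' but target has 'X' -> reject
  (0,3)=_ (2,3)=X (5,2)=X -> step gives (0,2)='_' but target has 'X' -> reject
  (0,3)=X (2,3)=_ (5,2)=_ -> step gives (1,3)='_' but target has 'X' -> reject
  (0,3)=X (2,3)=_ (5,2)=X -> step gives (1,3)='_' but target has 'X' -> reject
  (0,3)=X (2,3)=X (5,2)=_ -> step reproduces the target at every cell -> ACCEPT
  (0,3)=X (2,3)=X (5,2)=X -> step gives (5,1)='_' but target has 'X' -> reject
Unique solution: (0,3)=live, (2,3)=live, (5,2)=dead.
Check: live-neighbor counts of every cell in the completed generation 0:
1121
3453
2352
4574
4574
2352
Applying B3/S23 to generation 0 with these counts gives:
__X_
X__X
XX_X
____
____
XX_X
which matches the target exactly.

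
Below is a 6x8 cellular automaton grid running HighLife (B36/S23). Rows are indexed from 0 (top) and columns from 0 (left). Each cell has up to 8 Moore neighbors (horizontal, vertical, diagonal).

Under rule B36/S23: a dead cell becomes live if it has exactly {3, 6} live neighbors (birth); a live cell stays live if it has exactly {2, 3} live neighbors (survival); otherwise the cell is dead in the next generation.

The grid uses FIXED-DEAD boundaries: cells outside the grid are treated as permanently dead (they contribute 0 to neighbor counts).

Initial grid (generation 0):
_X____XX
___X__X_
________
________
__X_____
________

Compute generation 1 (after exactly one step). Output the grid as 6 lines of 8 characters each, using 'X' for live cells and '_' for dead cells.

Answer: ______XX
______XX
________
________
________
________

Derivation:
Simulating step by step:
Generation 0 (given above): 6 live cells
Generation 1: 4 live cells
(generation 1 grid is the final answer)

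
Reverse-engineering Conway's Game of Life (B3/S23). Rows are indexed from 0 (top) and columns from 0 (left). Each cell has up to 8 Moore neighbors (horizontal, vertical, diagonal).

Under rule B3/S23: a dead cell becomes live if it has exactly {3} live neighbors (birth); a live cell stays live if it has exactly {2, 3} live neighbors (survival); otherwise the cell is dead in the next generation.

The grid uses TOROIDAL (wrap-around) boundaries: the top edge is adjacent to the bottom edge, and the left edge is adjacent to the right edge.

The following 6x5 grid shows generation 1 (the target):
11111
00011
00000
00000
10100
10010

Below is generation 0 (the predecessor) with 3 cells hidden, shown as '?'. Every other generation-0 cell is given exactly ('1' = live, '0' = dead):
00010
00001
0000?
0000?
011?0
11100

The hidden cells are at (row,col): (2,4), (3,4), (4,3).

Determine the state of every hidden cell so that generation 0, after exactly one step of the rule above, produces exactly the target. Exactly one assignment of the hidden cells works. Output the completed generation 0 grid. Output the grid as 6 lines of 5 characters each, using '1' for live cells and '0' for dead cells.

Answer: 00010
00001
00001
00000
01100
11100

Derivation:
Hidden generation-0 cells (in order): (2,4), (3,4), (4,3).
A hidden cell only influences target cells in its own 3x3 neighborhood. Try each of the 2^3 = 8 assignments, step the completed generation 0 forward once under B3/S23, and compare with the target:
  (2,4)=0 (3,4)=0 (4,3)=0 -> step gives (1,3)='0' but target has '1' -> reject
  (2,4)=0 (3,4)=0 (4,3)=1 -> step gives (1,3)='0' but target has '1' -> reject
  (2,4)=0 (3,4)=1 (4,3)=0 -> step gives (1,3)='0' but target has '1' -> reject
  (2,4)=0 (3,4)=1 (4,3)=1 -> step gives (1,3)='0' but target has '1' -> reject
  (2,4)=1 (3,4)=0 (4,3)=0 -> step reproduces the target at every cell -> ACCEPT
  (2,4)=1 (3,4)=0 (4,3)=1 -> step gives (3,2)='1' but target has '0' -> reject
  (2,4)=1 (3,4)=1 (4,3)=0 -> step gives (2,0)='1' but target has '0' -> reject
  (2,4)=1 (3,4)=1 (4,3)=1 -> step gives (2,0)='1' but target has '0' -> reject
Unique solution: (2,4)=live, (3,4)=dead, (4,3)=dead.
Check: live-neighbor counts of every cell in the completed generation 0:
33323
20132
20021
22221
34321
24432
Applying B3/S23 to generation 0 with these counts gives:
11111
00011
00000
00000
10100
10010
which matches the target exactly.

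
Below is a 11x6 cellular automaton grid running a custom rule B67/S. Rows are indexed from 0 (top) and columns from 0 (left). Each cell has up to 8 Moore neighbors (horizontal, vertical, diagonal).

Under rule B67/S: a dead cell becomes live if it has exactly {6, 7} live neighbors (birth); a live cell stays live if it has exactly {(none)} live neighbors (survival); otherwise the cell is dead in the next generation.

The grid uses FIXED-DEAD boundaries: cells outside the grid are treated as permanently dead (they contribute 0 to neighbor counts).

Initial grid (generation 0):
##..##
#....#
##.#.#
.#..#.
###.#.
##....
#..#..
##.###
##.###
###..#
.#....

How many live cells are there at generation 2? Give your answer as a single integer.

Answer: 0

Derivation:
Simulating step by step:
Generation 0 (given above): 35 live cells
Generation 1: 1 live cells
......
......
......
......
......
......
......
......
..#...
......
......
Generation 2: 0 live cells
......
......
......
......
......
......
......
......
......
......
......
Population at generation 2: 0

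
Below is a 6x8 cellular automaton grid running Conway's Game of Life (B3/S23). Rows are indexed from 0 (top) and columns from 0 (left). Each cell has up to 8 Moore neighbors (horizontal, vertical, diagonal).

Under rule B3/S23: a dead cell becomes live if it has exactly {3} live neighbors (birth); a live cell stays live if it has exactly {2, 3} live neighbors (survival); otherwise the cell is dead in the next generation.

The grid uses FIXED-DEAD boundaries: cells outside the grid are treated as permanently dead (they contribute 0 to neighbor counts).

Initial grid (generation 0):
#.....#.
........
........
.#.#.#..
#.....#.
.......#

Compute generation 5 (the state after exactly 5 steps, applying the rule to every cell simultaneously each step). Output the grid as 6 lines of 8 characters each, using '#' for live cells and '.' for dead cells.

Simulating step by step:
Generation 0 (given above): 8 live cells
Generation 1: 1 live cells
........
........
........
........
......#.
........
Generation 2: 0 live cells
........
........
........
........
........
........
Generation 3: 0 live cells
........
........
........
........
........
........
Generation 4: 0 live cells
........
........
........
........
........
........
Generation 5: 0 live cells
(generation 5 grid is the final answer)

Answer: ........
........
........
........
........
........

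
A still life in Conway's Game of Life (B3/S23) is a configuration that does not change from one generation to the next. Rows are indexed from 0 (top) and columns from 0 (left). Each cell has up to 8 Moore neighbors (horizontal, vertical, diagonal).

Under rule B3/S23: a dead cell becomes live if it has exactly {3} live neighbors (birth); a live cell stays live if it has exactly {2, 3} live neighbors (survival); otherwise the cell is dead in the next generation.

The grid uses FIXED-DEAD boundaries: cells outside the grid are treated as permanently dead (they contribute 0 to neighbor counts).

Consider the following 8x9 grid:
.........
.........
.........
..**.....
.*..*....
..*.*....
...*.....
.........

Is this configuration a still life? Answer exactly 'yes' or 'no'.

Answer: yes

Derivation:
Compute generation 1 and compare to generation 0 (given above):
Generation 1:
.........
.........
.........
..**.....
.*..*....
..*.*....
...*.....
.........
The grids are IDENTICAL -> still life.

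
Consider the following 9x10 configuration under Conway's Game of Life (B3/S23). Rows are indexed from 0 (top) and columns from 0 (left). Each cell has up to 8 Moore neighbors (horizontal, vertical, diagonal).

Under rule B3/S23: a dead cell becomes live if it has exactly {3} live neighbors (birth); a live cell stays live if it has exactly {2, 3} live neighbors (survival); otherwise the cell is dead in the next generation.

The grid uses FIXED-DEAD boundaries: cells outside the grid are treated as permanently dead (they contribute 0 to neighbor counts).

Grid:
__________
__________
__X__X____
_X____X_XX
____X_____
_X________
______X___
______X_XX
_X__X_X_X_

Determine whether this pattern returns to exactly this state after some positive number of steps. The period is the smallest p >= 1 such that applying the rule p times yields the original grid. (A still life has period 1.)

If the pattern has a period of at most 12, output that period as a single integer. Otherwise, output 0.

Answer: 0

Derivation:
Simulating and comparing each generation to the original:
Gen 0 (original, given above): 16 live cells
Gen 1: 8 live cells, differs from original
Gen 2: 7 live cells, differs from original
Gen 3: 7 live cells, differs from original
Gen 4: 7 live cells, differs from original
Gen 5: 7 live cells, differs from original
Gen 6: 7 live cells, differs from original
Gen 7: 7 live cells, differs from original
Gen 8: 7 live cells, differs from original
Gen 9: 7 live cells, differs from original
Gen 10: 7 live cells, differs from original
Gen 11: 7 live cells, differs from original
Gen 12: 7 live cells, differs from original
No period found within 12 steps.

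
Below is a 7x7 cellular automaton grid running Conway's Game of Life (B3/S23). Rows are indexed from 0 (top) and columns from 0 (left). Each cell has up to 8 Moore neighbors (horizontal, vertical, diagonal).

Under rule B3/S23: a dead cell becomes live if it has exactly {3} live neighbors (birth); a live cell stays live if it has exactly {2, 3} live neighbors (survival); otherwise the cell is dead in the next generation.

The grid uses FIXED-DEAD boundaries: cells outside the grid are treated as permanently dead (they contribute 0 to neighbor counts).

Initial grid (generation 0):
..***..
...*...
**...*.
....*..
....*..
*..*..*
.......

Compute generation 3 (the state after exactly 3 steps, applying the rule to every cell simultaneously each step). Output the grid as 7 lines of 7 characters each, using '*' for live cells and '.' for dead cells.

Answer: ...*...
..*..*.
....*..
...*.*.
....*..
....*..
.......

Derivation:
Simulating step by step:
Generation 0 (given above): 12 live cells
Generation 1: 11 live cells
..***..
.*.*...
....*..
....**.
...***.
.......
.......
Generation 2: 9 live cells
..***..
.......
...***.
.......
...*.*.
....*..
.......
Generation 3: 8 live cells
(generation 3 grid is the final answer)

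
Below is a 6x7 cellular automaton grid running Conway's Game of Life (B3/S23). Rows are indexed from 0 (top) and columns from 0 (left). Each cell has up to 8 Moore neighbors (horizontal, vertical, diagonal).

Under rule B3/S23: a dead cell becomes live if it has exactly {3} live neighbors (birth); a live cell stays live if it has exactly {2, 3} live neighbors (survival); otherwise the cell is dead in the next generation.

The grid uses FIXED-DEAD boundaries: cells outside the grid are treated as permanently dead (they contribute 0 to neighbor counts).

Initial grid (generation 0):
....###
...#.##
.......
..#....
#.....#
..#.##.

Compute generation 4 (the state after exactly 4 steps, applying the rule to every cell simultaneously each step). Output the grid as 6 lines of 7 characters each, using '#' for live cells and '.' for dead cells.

Simulating step by step:
Generation 0 (given above): 12 live cells
Generation 1: 7 live cells
....#.#
......#
.......
.......
.#.#.#.
.....#.
Generation 2: 4 live cells
.....#.
.....#.
.......
.......
....#..
....#..
Generation 3: 0 live cells
.......
.......
.......
.......
.......
.......
Generation 4: 0 live cells
(generation 4 grid is the final answer)

Answer: .......
.......
.......
.......
.......
.......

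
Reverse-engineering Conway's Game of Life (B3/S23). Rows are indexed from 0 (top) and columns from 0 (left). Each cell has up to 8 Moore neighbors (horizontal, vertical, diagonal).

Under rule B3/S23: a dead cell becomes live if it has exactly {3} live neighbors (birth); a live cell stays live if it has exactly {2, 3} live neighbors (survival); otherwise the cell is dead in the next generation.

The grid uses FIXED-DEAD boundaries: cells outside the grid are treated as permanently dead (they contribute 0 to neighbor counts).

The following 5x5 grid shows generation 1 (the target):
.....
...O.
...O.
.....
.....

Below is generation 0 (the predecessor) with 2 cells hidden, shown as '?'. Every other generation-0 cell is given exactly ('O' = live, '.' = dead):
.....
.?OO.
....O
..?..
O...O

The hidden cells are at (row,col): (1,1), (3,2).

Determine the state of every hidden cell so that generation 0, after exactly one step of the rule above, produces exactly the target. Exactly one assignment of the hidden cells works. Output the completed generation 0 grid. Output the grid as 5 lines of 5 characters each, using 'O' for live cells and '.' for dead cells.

Answer: .....
..OO.
....O
.....
O...O

Derivation:
Hidden generation-0 cells (in order): (1,1), (3,2).
A hidden cell only influences target cells in its own 3x3 neighborhood. Try each of the 2^2 = 4 assignments, step the completed generation 0 forward once under B3/S23, and compare with the target:
  (1,1)=. (3,2)=. -> step reproduces the target at every cell -> ACCEPT
  (1,1)=. (3,2)=O -> step gives (2,2)='O' but target has '.' -> reject
  (1,1)=O (3,2)=. -> step gives (0,2)='O' but target has '.' -> reject
  (1,1)=O (3,2)=O -> step gives (0,2)='O' but target has '.' -> reject
Unique solution: (1,1)=dead, (3,2)=dead.
Check: live-neighbor counts of every cell in the completed generation 0:
01221
01122
01231
11022
01010
Applying B3/S23 to generation 0 with these counts gives:
.....
...O.
...O.
.....
.....
which matches the target exactly.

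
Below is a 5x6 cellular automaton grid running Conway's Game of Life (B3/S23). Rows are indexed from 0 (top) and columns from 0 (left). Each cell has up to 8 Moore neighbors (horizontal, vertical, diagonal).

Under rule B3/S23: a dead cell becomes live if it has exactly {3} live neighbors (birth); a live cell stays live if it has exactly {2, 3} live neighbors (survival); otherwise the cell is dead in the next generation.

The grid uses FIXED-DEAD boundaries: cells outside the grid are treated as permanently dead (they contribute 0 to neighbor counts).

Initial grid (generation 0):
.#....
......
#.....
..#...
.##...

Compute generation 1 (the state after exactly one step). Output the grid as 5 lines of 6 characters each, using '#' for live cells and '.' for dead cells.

Simulating step by step:
Generation 0 (given above): 5 live cells
Generation 1: 3 live cells
(generation 1 grid is the final answer)

Answer: ......
......
......
..#...
.##...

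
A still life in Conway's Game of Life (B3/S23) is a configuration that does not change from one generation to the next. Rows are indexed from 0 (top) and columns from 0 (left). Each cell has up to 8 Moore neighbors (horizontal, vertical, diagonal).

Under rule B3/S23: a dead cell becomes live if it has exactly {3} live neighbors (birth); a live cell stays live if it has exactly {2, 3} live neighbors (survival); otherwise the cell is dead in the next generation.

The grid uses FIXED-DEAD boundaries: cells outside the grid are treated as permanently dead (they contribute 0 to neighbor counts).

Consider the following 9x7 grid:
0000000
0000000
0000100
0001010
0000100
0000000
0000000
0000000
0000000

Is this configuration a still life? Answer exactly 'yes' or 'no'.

Answer: yes

Derivation:
Compute generation 1 and compare to generation 0 (given above):
Generation 1:
0000000
0000000
0000100
0001010
0000100
0000000
0000000
0000000
0000000
The grids are IDENTICAL -> still life.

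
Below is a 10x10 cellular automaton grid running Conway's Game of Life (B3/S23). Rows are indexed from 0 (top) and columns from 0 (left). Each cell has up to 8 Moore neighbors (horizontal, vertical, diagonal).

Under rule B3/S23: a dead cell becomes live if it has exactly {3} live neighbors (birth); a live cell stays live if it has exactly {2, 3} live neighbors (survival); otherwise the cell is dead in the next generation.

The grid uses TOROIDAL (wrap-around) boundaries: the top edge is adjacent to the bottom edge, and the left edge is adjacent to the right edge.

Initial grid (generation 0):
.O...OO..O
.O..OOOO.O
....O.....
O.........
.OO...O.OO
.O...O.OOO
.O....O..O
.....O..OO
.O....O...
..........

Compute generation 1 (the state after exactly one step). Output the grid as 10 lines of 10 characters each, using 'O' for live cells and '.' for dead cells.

Simulating step by step:
Generation 0 (given above): 30 live cells
Generation 1: 27 live cells
(generation 1 grid is the final answer)

Answer: ....O..OO.
....O..OO.
O...O.O...
OO.......O
.OO...O...
.O...O....
.....OO...
.....OOOOO
..........
O....OO...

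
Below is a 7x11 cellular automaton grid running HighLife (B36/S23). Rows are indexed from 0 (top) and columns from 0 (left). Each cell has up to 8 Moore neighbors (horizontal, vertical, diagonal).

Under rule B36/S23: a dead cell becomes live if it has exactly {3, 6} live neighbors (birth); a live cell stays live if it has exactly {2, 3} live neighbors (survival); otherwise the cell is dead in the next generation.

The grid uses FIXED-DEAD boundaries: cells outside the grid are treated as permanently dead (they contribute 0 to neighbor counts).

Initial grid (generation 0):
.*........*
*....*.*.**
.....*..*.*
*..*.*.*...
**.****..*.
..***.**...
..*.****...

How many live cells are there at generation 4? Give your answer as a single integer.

Answer: 22

Derivation:
Simulating step by step:
Generation 0 (given above): 31 live cells
Generation 1: 24 live cells
.........**
......*.*.*
.....*.**.*
*****..***.
**......*..
........*..
..*.*..*...
Generation 2: 23 live cells
.........**
......*.***
.*****...**
*.***.*....
*..*.......
.*.....**..
...........
Generation 3: 17 live cells
........*.*
..****..*..
.*....***.*
*..........
*..**..*...
...........
...........
Generation 4: 22 live cells
...**....*.
..*****.*..
.*********.
**....*.*..
...........
...........
...........
Population at generation 4: 22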